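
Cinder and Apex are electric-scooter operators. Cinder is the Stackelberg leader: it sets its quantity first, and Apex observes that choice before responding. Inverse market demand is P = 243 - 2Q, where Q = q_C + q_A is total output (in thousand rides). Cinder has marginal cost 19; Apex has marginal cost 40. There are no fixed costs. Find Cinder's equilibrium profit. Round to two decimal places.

Solve by backward induction. Given q_C, the follower Apex maximises π_A = (243 - 2q_C - 2q_A)q_A - 40q_A.
Follower FOC: 203 - 2q_C - 4q_A = 0, so q_A(q_C) = (203 - 2q_C)/4.
The leader anticipates this reaction. Substituting into P = 243 - 2Q gives P = 283/2 - q_C, so π_C = (283/2 - q_C)q_C - 19q_C.
Leader FOC: 245/2 - 2q_C = 0, so q_C = 245/4.
Then q_A = (203 - 2·(245/4))/4 = 161/8.
Price P = 243 - 2·(651/8) = 321/4.
Cinder's profit: (321/4 - 19)·(245/4) = 3751.5625.

3751.56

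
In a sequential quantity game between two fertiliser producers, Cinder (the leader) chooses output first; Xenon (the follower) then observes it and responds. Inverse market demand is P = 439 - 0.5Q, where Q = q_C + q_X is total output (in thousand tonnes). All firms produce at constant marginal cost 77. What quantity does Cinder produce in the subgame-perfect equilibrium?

362

Solve by backward induction. Given q_C, the follower Xenon maximises π_X = (439 - (1/2)q_C - (1/2)q_X)q_X - 77q_X.
∂π_X/∂q_X = 362 - (1/2)q_C - q_X = 0 gives the reaction function q_X = (362 - (1/2)q_C).
Cinder substitutes q_X(q_C) into its own profit: π_C = q_C(439 - (1/2)q_C - (362 - (1/2)q_C)/2) - 77q_C = (258 - (1/4)q_C)q_C - 77q_C.
Leader FOC: 181 - (1/2)q_C = 0, so q_C = 362.
Then q_X = (362 - (1/2)·362) = 181.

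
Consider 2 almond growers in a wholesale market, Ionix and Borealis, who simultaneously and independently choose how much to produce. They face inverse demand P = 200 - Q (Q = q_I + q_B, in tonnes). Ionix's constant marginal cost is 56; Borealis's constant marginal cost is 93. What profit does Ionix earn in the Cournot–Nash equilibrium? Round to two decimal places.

Ionix's profit: π_I = (200 - Q)q_I - (56q_I). Setting ∂π_I/∂q_I = 0: 144 - 2q_I - (q_B) = 0.
Borealis's first-order condition: 107 - 2q_B - (q_I) = 0.
Rearranging gives the reaction functions q_I = (144 - q_B)/2 and q_B = (107 - q_I)/2.
Solving the pair: q_I = 181/3, q_B = 70/3.
Price P = 200 - 251/3 = 349/3.
Ionix's profit: (349/3 - 56)·(181/3) = 3640.1111.

3640.11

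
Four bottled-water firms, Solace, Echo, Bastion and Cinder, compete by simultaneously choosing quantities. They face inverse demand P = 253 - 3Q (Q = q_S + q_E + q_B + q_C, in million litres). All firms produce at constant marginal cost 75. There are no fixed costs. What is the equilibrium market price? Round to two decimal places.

110.60

A representative firm's profit is π_i = q_i(253 - 3Q) - 75q_i.
First-order condition (treating rivals' output as given): 178 - 6q_i - 3·Σ_{j≠i} q_j = 0.
By symmetry each firm produces the same amount; substituting Σ_{j≠i} q_j = 3q_i yields q_i = 178/15.
Total output Q = 712/15, so price P = 253 - 3·(712/15) = 553/5.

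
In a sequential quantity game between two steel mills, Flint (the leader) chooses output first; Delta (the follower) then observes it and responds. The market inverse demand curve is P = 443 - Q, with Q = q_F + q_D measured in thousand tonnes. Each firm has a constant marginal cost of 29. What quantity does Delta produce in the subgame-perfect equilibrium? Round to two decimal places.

103.50

The follower Delta best-responds to any q_F: π_D = (443 - Q)q_D - 29q_D.
∂π_D/∂q_D = 414 - q_F - 2q_D = 0 gives the reaction function q_D = (414 - q_F)/2.
Flint substitutes q_D(q_F) into its own profit: π_F = q_F(443 - q_F - (414 - q_F)/2) - 29q_F = (236 - (1/2)q_F)q_F - 29q_F.
Leader FOC: 207 - q_F = 0, so q_F = 207.
Then q_D = (414 - 207)/2 = 207/2.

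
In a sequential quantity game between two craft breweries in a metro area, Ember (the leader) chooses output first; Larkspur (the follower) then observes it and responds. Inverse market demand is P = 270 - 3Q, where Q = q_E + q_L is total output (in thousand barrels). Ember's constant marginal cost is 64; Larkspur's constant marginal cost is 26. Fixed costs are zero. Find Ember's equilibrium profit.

Solve by backward induction. Given q_E, the follower Larkspur maximises π_L = (270 - 3q_E - 3q_L)q_L - 26q_L.
∂π_L/∂q_L = 244 - 3q_E - 6q_L = 0 gives the reaction function q_L = (244 - 3q_E)/6.
Ember substitutes q_L(q_E) into its own profit: π_E = q_E(270 - 3q_E - (244 - 3q_E)/2) - 64q_E = (148 - (3/2)q_E)q_E - 64q_E.
The leader's first-order condition 84 - 3q_E = 0 yields q_E = 28.
Then q_L = (244 - 3·28)/6 = 80/3.
Price P = 270 - 3·(164/3) = 106.
Ember's profit: (106 - 64)·28 = 1176.

1176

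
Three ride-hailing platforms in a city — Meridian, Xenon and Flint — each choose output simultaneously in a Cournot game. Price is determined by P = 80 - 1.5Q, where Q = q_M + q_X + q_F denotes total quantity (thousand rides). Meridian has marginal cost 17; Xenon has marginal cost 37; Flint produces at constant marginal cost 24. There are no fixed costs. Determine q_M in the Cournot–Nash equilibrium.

Meridian's profit: π_M = (80 - 1.5Q)q_M - (17q_M). Setting ∂π_M/∂q_M = 0: 63 - 3q_M - (3/2)(q_X + q_F) = 0.
Xenon's profit: π_X = (80 - 1.5Q)q_X - (37q_X). Setting ∂π_X/∂q_X = 0: 43 - 3q_X - (3/2)(q_M + q_F) = 0.
Flint's first-order condition: 56 - 3q_F - (3/2)(q_M + q_X) = 0.
Adding the 3 first-order conditions: 162 − 6Q = 0, so Q = 27.
Back-substituting: q_M = (63 − 81/2)/(3/2) = 15, q_X = (43 − 81/2)/(3/2) = 5/3, q_F = (56 − 81/2)/(3/2) = 31/3.

15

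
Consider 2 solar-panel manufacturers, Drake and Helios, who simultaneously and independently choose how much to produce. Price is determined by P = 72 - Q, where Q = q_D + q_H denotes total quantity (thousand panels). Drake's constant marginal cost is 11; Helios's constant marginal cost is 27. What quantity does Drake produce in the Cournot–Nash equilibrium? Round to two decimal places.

25.67

Drake's profit: π_D = (72 - Q)q_D - (11q_D). Setting ∂π_D/∂q_D = 0: 61 - 2q_D - (q_H) = 0.
Helios's first-order condition: 45 - 2q_H - (q_D) = 0.
Rearranging gives the reaction functions q_D = (61 - q_H)/2 and q_H = (45 - q_D)/2.
Solving the pair: q_D = 77/3, q_H = 29/3.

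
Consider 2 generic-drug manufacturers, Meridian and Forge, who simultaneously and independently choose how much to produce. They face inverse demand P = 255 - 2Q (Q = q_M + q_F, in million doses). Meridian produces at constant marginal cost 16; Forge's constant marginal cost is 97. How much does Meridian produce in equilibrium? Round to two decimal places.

53.33

Meridian's profit: π_M = (255 - 2Q)q_M - (16q_M). Setting ∂π_M/∂q_M = 0: 239 - 4q_M - 2(q_F) = 0.
Forge's first-order condition: 158 - 4q_F - 2(q_M) = 0.
Best responses: q_M = (239 - 2q_F)/4, q_F = (158 - 2q_M)/4.
Substituting one into the other gives q_M = 160/3 and q_F = 77/6.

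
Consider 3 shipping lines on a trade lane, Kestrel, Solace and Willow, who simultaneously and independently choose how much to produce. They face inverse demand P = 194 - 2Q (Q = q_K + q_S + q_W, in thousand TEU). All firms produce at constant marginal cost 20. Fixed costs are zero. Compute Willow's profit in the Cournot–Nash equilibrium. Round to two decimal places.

A representative firm's profit is π_i = q_i(194 - 2Q) - 20q_i.
Setting ∂π_i/∂q_i = 0 with rivals' quantities fixed: 174 - 4q_i - 2·Σ_{j≠i} q_j = 0.
With identical firms every q_j equals q_i, so Σ_{j≠i} q_j = 2q_i and 174 = 8q_i, giving q_i = 87/4.
Price P = 194 - 2·(261/4) = 127/2.
Willow's profit: (127/2 - 20)·(87/4) = 946.1250.

946.13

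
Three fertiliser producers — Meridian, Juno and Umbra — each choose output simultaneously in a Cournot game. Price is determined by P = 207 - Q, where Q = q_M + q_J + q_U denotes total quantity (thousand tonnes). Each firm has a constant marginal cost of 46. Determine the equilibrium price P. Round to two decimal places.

86.25

Each firm earns π_i = (207 - Q)q_i - 46q_i.
Setting ∂π_i/∂q_i = 0 with rivals' quantities fixed: 161 - 2q_i - Σ_{j≠i} q_j = 0.
By symmetry each firm produces the same amount; substituting Σ_{j≠i} q_j = 2q_i yields q_i = 161/4.
Total output Q = 483/4, so price P = 207 - 483/4 = 345/4.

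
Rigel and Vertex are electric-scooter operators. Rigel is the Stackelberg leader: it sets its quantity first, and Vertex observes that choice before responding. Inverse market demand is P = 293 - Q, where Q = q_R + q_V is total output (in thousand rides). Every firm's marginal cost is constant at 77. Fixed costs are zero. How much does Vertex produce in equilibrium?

Solve by backward induction. Given q_R, the follower Vertex maximises π_V = (293 - q_R - q_V)q_V - 77q_V.
Follower FOC: 216 - q_R - 2q_V = 0, so q_V(q_R) = (216 - q_R)/2.
The leader anticipates this reaction. Substituting into P = 293 - Q gives P = 185 - (1/2)q_R, so π_R = (185 - (1/2)q_R)q_R - 77q_R.
The leader's first-order condition 108 - q_R = 0 yields q_R = 108.
Then q_V = (216 - 108)/2 = 54.

54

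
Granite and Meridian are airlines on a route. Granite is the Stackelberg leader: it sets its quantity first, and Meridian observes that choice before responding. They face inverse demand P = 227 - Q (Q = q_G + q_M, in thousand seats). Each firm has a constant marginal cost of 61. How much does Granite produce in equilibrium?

83

The follower Meridian best-responds to any q_G: π_M = (227 - Q)q_M - 61q_M.
∂π_M/∂q_M = 166 - q_G - 2q_M = 0 gives the reaction function q_M = (166 - q_G)/2.
Granite substitutes q_M(q_G) into its own profit: π_G = q_G(227 - q_G - (166 - q_G)/2) - 61q_G = (144 - (1/2)q_G)q_G - 61q_G.
Leader FOC: 83 - q_G = 0, so q_G = 83.
Then q_M = (166 - 83)/2 = 83/2.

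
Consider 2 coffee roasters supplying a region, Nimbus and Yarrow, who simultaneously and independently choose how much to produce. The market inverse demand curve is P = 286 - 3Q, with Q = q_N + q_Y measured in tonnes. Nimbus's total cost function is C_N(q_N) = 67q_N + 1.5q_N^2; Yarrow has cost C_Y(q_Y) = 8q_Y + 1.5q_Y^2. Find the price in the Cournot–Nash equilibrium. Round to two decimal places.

161.75

Nimbus's profit: π_N = (286 - 3Q)q_N - (67q_N + (3/2)q_N²). Setting ∂π_N/∂q_N = 0: 219 - 9q_N - 3(q_Y) = 0.
Yarrow's first-order condition: 278 - 9q_Y - 3(q_N) = 0.
Best responses: q_N = (219 - 3q_Y)/9, q_Y = (278 - 3q_N)/9.
Solving the pair: q_N = 379/24, q_Y = 205/8.
Total output Q = 497/12, so price P = 286 - 3·(497/12) = 647/4.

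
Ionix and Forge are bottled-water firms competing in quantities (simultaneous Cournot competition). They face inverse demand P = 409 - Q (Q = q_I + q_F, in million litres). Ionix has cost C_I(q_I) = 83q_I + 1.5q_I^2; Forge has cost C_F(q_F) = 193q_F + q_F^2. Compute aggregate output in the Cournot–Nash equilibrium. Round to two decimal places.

Ionix's profit: π_I = (409 - Q)q_I - (83q_I + (3/2)q_I²). Setting ∂π_I/∂q_I = 0: 326 - 5q_I - (q_F) = 0.
Forge's first-order condition: 216 - 4q_F - (q_I) = 0.
So q_I = (326 - q_F)/5 and q_F = (216 - q_I)/4.
Solving the pair: q_I = 1088/19, q_F = 754/19.
Total output Q = 1088/19 + 754/19 = 1842/19.

96.95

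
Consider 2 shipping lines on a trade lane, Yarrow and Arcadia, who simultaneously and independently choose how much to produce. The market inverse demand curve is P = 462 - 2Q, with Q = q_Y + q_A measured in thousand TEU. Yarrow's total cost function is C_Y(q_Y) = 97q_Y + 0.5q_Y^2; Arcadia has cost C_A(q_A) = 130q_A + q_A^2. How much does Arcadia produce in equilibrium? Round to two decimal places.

Yarrow's profit: π_Y = (462 - 2Q)q_Y - (97q_Y + (1/2)q_Y²). Setting ∂π_Y/∂q_Y = 0: 365 - 5q_Y - 2(q_A) = 0.
Arcadia's profit: π_A = (462 - 2Q)q_A - (130q_A + q_A²). Setting ∂π_A/∂q_A = 0: 332 - 6q_A - 2(q_Y) = 0.
So q_Y = (365 - 2q_A)/5 and q_A = (332 - 2q_Y)/6.
Solving the pair: q_Y = 763/13, q_A = 465/13.

35.77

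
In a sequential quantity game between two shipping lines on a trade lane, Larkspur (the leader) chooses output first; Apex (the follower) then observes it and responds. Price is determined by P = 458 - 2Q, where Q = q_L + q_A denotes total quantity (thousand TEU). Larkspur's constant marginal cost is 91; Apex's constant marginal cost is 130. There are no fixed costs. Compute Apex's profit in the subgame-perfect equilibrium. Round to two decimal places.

Solve by backward induction. Given q_L, the follower Apex maximises π_A = (458 - 2q_L - 2q_A)q_A - 130q_A.
Setting the follower's marginal profit to zero, 328 - 2q_L - 4q_A = 0, i.e. q_A = (328 - 2q_L)/4.
Larkspur substitutes q_A(q_L) into its own profit: π_L = q_L(458 - 2q_L - (328 - 2q_L)/2) - 91q_L = (294 - q_L)q_L - 91q_L.
Maximising: ∂π_L/∂q_L = 203 - 2q_L = 0, giving q_L = 203/2.
Then q_A = (328 - 2·(203/2))/4 = 125/4.
Price P = 458 - 2·(531/4) = 385/2.
Apex's profit: (385/2 - 130)·(125/4) = 1953.1250.

1953.13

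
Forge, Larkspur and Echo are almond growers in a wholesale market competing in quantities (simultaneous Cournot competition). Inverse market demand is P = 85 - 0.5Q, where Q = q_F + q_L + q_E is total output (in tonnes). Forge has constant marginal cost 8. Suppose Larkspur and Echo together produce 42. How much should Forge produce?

With rivals' combined output fixed at 42, Forge's profit is π_F = (85 - (1/2)·42 - (1/2)q_F)q_F - (8q_F) = (64 - (1/2)q_F)q_F - (8q_F).
∂π_F/∂q_F = 56 - q_F = 0, so q_F = 56.

56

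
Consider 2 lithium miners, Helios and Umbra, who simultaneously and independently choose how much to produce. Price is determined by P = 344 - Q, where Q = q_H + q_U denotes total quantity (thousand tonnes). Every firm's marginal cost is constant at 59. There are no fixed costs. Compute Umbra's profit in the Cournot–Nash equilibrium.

9025

A representative firm's profit is π_i = q_i(344 - Q) - 59q_i.
Setting ∂π_i/∂q_i = 0 with rivals' quantities fixed: 285 - 2q_i - q_j = 0.
By symmetry each firm produces the same amount; substituting q_j = q_i yields q_i = 285/3 = 95.
Price P = 344 - 190 = 154.
Umbra's profit: (154 - 59)·95 = 9025.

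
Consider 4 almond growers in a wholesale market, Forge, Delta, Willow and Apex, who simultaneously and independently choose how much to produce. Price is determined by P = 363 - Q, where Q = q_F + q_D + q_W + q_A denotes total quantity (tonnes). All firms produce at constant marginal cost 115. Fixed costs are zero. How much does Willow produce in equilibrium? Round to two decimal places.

Each firm earns π_i = (363 - Q)q_i - 115q_i.
First-order condition (treating rivals' output as given): 248 - 2q_i - Σ_{j≠i} q_j = 0.
With identical firms every q_j equals q_i, so Σ_{j≠i} q_j = 3q_i and 248 = 5q_i, giving q_i = 248/5.

49.60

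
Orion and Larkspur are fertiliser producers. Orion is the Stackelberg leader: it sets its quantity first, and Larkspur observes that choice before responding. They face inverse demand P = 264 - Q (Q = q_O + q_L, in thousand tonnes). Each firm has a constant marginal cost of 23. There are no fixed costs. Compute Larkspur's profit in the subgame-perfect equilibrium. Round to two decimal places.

Solve by backward induction. Given q_O, the follower Larkspur maximises π_L = (264 - q_O - q_L)q_L - 23q_L.
∂π_L/∂q_L = 241 - q_O - 2q_L = 0 gives the reaction function q_L = (241 - q_O)/2.
The leader anticipates this reaction. Substituting into P = 264 - Q gives P = 287/2 - (1/2)q_O, so π_O = (287/2 - (1/2)q_O)q_O - 23q_O.
Leader FOC: 241/2 - q_O = 0, so q_O = 241/2.
Then q_L = (241 - 241/2)/2 = 241/4.
Price P = 264 - 723/4 = 333/4.
Larkspur's profit: (333/4 - 23)·(241/4) = 3630.0625.

3630.06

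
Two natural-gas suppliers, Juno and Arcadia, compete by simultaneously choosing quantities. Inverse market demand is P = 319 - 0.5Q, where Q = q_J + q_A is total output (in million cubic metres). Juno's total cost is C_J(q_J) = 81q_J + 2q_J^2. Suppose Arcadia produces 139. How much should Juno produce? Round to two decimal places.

With the rival's output fixed at 139, Juno's profit is π_J = (319 - (1/2)·139 - (1/2)q_J)q_J - (81q_J + 2q_J²) = (499/2 - (1/2)q_J)q_J - (81q_J + 2q_J²).
∂π_J/∂q_J = 337/2 - 5q_J = 0, so q_J = 337/10.

33.70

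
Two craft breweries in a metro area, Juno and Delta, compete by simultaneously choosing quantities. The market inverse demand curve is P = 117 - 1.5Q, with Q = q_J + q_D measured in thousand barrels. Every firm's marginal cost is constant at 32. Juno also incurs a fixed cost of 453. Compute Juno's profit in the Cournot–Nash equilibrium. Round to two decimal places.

82.19

A representative firm's profit is π_i = q_i(117 - 1.5Q) - 32q_i.
Setting ∂π_i/∂q_i = 0 with rivals' quantities fixed: 85 - 3q_i - (3/2)q_j = 0.
By symmetry each firm produces the same amount; substituting q_j = q_i yields q_i = 85/(9/2) = 170/9.
Price P = 117 - (3/2)·(340/9) = 181/3.
Juno's profit: (181/3 - 32)·(170/9) - 453 = 82.1852.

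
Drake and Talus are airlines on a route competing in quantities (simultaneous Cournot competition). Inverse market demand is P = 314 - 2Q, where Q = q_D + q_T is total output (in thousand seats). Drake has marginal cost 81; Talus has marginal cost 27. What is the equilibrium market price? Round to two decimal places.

140.67

Drake's profit: π_D = (314 - 2Q)q_D - (81q_D). Setting ∂π_D/∂q_D = 0: 233 - 4q_D - 2(q_T) = 0.
Talus's profit: π_T = (314 - 2Q)q_T - (27q_T). Setting ∂π_T/∂q_T = 0: 287 - 4q_T - 2(q_D) = 0.
Rearranging gives the reaction functions q_D = (233 - 2q_T)/4 and q_T = (287 - 2q_D)/4.
Substituting one into the other gives q_D = 179/6 and q_T = 341/6.
Total output Q = 260/3, so price P = 314 - 2·(260/3) = 422/3.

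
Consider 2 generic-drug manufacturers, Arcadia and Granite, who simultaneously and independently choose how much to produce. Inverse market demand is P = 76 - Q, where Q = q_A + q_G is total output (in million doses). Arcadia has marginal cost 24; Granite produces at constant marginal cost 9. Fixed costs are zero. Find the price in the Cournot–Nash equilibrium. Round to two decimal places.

Arcadia's profit: π_A = (76 - Q)q_A - (24q_A). Setting ∂π_A/∂q_A = 0: 52 - 2q_A - (q_G) = 0.
Granite's first-order condition: 67 - 2q_G - (q_A) = 0.
Rearranging gives the reaction functions q_A = (52 - q_G)/2 and q_G = (67 - q_A)/2.
Solving the pair: q_A = 37/3, q_G = 82/3.
Total output Q = 119/3, so price P = 76 - 119/3 = 109/3.

36.33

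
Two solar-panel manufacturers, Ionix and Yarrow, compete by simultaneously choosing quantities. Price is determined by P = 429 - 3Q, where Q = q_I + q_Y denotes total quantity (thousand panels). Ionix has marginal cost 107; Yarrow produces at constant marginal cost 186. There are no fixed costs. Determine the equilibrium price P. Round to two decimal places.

Ionix's profit: π_I = (429 - 3Q)q_I - (107q_I). Setting ∂π_I/∂q_I = 0: 322 - 6q_I - 3(q_Y) = 0.
Yarrow's profit: π_Y = (429 - 3Q)q_Y - (186q_Y). Setting ∂π_Y/∂q_Y = 0: 243 - 6q_Y - 3(q_I) = 0.
So q_I = (322 - 3q_Y)/6 and q_Y = (243 - 3q_I)/6.
Substituting one into the other gives q_I = 401/9 and q_Y = 164/9.
Total output Q = 565/9, so price P = 429 - 3·(565/9) = 722/3.

240.67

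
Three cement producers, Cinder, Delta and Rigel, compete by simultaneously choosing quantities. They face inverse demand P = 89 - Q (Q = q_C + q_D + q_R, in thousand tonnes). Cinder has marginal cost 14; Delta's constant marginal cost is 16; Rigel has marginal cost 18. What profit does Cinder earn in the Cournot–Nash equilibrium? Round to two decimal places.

Cinder's profit: π_C = (89 - Q)q_C - (14q_C). Setting ∂π_C/∂q_C = 0: 75 - 2q_C - (q_D + q_R) = 0.
Delta's profit: π_D = (89 - Q)q_D - (16q_D). Setting ∂π_D/∂q_D = 0: 73 - 2q_D - (q_C + q_R) = 0.
Rigel's profit: π_R = (89 - Q)q_R - (18q_R). Setting ∂π_R/∂q_R = 0: 71 - 2q_R - (q_C + q_D) = 0.
Adding the 3 conditions: 219 − 2Q − 2Q = 0, i.e. Q = 219/4.
Back-substituting: q_C = (75 − 219/4) = 81/4, q_D = (73 − 219/4) = 73/4, q_R = (71 − 219/4) = 65/4.
Price P = 89 - 219/4 = 137/4.
Cinder's profit: (137/4 - 14)·(81/4) = 410.0625.

410.06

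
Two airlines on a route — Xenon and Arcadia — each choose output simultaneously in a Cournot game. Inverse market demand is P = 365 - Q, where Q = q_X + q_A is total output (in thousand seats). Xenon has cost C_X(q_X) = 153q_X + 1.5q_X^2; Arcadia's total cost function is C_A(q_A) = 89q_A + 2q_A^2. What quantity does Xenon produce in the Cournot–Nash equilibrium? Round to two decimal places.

Xenon's profit: π_X = (365 - Q)q_X - (153q_X + (3/2)q_X²). Setting ∂π_X/∂q_X = 0: 212 - 5q_X - (q_A) = 0.
Arcadia's first-order condition: 276 - 6q_A - (q_X) = 0.
Rearranging gives the reaction functions q_X = (212 - q_A)/5 and q_A = (276 - q_X)/6.
Substituting one into the other gives q_X = 996/29 and q_A = 1168/29.

34.34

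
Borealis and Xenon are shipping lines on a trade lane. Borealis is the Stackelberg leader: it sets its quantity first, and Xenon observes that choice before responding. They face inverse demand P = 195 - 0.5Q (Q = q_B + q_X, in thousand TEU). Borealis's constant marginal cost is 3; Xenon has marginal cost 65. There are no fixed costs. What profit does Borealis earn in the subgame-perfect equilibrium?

16129

Solve by backward induction. Given q_B, the follower Xenon maximises π_X = (195 - (1/2)q_B - (1/2)q_X)q_X - 65q_X.
∂π_X/∂q_X = 130 - (1/2)q_B - q_X = 0 gives the reaction function q_X = (130 - (1/2)q_B).
Borealis substitutes q_X(q_B) into its own profit: π_B = q_B(195 - (1/2)q_B - (130 - (1/2)q_B)/2) - 3q_B = (130 - (1/4)q_B)q_B - 3q_B.
Leader FOC: 127 - (1/2)q_B = 0, so q_B = 254.
Then q_X = (130 - (1/2)·254) = 3.
Price P = 195 - (1/2)·257 = 133/2.
Borealis's profit: (133/2 - 3)·254 = 16129.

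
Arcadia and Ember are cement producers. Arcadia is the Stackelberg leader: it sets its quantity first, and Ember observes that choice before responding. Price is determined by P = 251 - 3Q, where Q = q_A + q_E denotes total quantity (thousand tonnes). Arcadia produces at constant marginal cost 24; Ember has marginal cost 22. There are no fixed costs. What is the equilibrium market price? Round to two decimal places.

Solve by backward induction. Given q_A, the follower Ember maximises π_E = (251 - 3q_A - 3q_E)q_E - 22q_E.
∂π_E/∂q_E = 229 - 3q_A - 6q_E = 0 gives the reaction function q_E = (229 - 3q_A)/6.
The leader anticipates this reaction. Substituting into P = 251 - 3Q gives P = 273/2 - (3/2)q_A, so π_A = (273/2 - (3/2)q_A)q_A - 24q_A.
Maximising: ∂π_A/∂q_A = 225/2 - 3q_A = 0, giving q_A = 75/2.
Then q_E = (229 - 3·(75/2))/6 = 233/12.
Total output Q = 683/12, so price P = 251 - 3·(683/12) = 321/4.

80.25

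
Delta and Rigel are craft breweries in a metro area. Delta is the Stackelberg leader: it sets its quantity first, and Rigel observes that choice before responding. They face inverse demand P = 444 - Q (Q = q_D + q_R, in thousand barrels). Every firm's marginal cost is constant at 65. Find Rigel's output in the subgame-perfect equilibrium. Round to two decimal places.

Solve by backward induction. Given q_D, the follower Rigel maximises π_R = (444 - q_D - q_R)q_R - 65q_R.
Setting the follower's marginal profit to zero, 379 - q_D - 2q_R = 0, i.e. q_R = (379 - q_D)/2.
Delta substitutes q_R(q_D) into its own profit: π_D = q_D(444 - q_D - (379 - q_D)/2) - 65q_D = (509/2 - (1/2)q_D)q_D - 65q_D.
The leader's first-order condition 379/2 - q_D = 0 yields q_D = 379/2.
Then q_R = (379 - 379/2)/2 = 379/4.

94.75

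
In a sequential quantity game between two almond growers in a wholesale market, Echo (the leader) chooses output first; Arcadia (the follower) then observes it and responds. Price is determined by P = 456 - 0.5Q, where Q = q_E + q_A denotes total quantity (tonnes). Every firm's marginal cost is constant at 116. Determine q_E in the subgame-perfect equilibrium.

Solve by backward induction. Given q_E, the follower Arcadia maximises π_A = (456 - (1/2)q_E - (1/2)q_A)q_A - 116q_A.
Setting the follower's marginal profit to zero, 340 - (1/2)q_E - q_A = 0, i.e. q_A = (340 - (1/2)q_E).
Echo substitutes q_A(q_E) into its own profit: π_E = q_E(456 - (1/2)q_E - (340 - (1/2)q_E)/2) - 116q_E = (286 - (1/4)q_E)q_E - 116q_E.
The leader's first-order condition 170 - (1/2)q_E = 0 yields q_E = 340.
Then q_A = (340 - (1/2)·340) = 170.

340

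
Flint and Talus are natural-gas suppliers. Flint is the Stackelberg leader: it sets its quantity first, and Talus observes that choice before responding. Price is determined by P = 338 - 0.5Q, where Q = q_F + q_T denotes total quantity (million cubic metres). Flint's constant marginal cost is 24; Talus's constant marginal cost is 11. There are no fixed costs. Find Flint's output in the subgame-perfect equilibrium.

301

The follower Talus best-responds to any q_F: π_T = (338 - 0.5Q)q_T - 11q_T.
∂π_T/∂q_T = 327 - (1/2)q_F - q_T = 0 gives the reaction function q_T = (327 - (1/2)q_F).
Flint substitutes q_T(q_F) into its own profit: π_F = q_F(338 - (1/2)q_F - (327 - (1/2)q_F)/2) - 24q_F = (349/2 - (1/4)q_F)q_F - 24q_F.
The leader's first-order condition 301/2 - (1/2)q_F = 0 yields q_F = 301.
Then q_T = (327 - (1/2)·301) = 353/2.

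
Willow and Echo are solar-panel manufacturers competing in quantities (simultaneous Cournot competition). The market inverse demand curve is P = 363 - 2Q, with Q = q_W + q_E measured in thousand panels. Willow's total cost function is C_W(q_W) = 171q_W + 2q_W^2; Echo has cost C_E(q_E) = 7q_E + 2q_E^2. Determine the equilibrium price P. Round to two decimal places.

253.40

Willow's profit: π_W = (363 - 2Q)q_W - (171q_W + 2q_W²). Setting ∂π_W/∂q_W = 0: 192 - 8q_W - 2(q_E) = 0.
Echo's profit: π_E = (363 - 2Q)q_E - (7q_E + 2q_E²). Setting ∂π_E/∂q_E = 0: 356 - 8q_E - 2(q_W) = 0.
So q_W = (192 - 2q_E)/8 and q_E = (356 - 2q_W)/8.
Substituting one into the other gives q_W = 206/15 and q_E = 616/15.
Total output Q = 274/5, so price P = 363 - 2·(274/5) = 1267/5.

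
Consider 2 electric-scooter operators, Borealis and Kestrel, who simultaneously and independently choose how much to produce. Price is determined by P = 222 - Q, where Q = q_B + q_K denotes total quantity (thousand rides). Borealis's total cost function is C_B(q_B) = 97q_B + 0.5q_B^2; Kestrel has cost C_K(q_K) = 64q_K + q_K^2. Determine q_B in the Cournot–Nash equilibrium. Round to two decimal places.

31.09

Borealis's profit: π_B = (222 - Q)q_B - (97q_B + (1/2)q_B²). Setting ∂π_B/∂q_B = 0: 125 - 3q_B - (q_K) = 0.
Kestrel's profit: π_K = (222 - Q)q_K - (64q_K + q_K²). Setting ∂π_K/∂q_K = 0: 158 - 4q_K - (q_B) = 0.
So q_B = (125 - q_K)/3 and q_K = (158 - q_B)/4.
Substituting one into the other gives q_B = 342/11 and q_K = 349/11.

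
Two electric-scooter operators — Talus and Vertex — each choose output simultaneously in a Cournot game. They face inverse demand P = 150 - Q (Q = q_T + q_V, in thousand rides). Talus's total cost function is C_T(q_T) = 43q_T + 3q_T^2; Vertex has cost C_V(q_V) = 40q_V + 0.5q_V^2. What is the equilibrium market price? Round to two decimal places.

Talus's profit: π_T = (150 - Q)q_T - (43q_T + 3q_T²). Setting ∂π_T/∂q_T = 0: 107 - 8q_T - (q_V) = 0.
Vertex's profit: π_V = (150 - Q)q_V - (40q_V + (1/2)q_V²). Setting ∂π_V/∂q_V = 0: 110 - 3q_V - (q_T) = 0.
So q_T = (107 - q_V)/8 and q_V = (110 - q_T)/3.
Substituting one into the other gives q_T = 211/23 and q_V = 773/23.
Total output Q = 984/23, so price P = 150 - 984/23 = 107.2174.

107.22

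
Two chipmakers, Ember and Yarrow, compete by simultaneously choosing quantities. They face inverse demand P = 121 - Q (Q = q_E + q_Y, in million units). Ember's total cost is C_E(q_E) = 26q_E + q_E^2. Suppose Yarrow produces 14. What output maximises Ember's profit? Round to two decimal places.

With the rival's output fixed at 14, Ember's profit is π_E = (121 - 14 - q_E)q_E - (26q_E + q_E²) = (107 - q_E)q_E - (26q_E + q_E²).
∂π_E/∂q_E = 81 - 4q_E = 0, so q_E = 81/4.

20.25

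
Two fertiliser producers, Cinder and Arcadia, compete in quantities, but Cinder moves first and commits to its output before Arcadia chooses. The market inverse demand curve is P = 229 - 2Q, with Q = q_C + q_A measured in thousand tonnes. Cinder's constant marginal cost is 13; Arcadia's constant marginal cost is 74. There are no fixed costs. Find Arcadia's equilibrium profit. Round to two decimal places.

The follower Arcadia best-responds to any q_C: π_A = (229 - 2Q)q_A - 74q_A.
Setting the follower's marginal profit to zero, 155 - 2q_C - 4q_A = 0, i.e. q_A = (155 - 2q_C)/4.
Cinder substitutes q_A(q_C) into its own profit: π_C = q_C(229 - 2q_C - (155 - 2q_C)/2) - 13q_C = (303/2 - q_C)q_C - 13q_C.
Leader FOC: 277/2 - 2q_C = 0, so q_C = 277/4.
Then q_A = (155 - 2·(277/4))/4 = 33/8.
Price P = 229 - 2·(587/8) = 329/4.
Arcadia's profit: (329/4 - 74)·(33/8) = 1089/32.

34.03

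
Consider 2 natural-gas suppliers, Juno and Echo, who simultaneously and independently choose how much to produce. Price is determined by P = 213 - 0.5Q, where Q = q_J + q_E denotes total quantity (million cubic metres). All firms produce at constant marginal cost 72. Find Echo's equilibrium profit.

Each firm earns π_i = (213 - 0.5Q)q_i - 72q_i.
Setting ∂π_i/∂q_i = 0 with rivals' quantities fixed: 141 - q_i - (1/2)q_j = 0.
With identical firms every q_j equals q_i, so q_j = q_i and 141 = (3/2)q_i, giving q_i = 94.
Price P = 213 - (1/2)·188 = 119.
Echo's profit: (119 - 72)·94 = 4418.

4418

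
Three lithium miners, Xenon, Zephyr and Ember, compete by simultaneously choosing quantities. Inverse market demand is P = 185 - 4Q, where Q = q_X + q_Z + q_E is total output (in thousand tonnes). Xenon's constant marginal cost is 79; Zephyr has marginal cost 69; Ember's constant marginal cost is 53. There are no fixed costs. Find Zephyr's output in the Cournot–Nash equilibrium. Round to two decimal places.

Xenon's profit: π_X = (185 - 4Q)q_X - (79q_X). Setting ∂π_X/∂q_X = 0: 106 - 8q_X - 4(q_Z + q_E) = 0.
Zephyr's first-order condition: 116 - 8q_Z - 4(q_X + q_E) = 0.
Ember's profit: π_E = (185 - 4Q)q_E - (53q_E). Setting ∂π_E/∂q_E = 0: 132 - 8q_E - 4(q_X + q_Z) = 0.
Adding the 3 conditions: 354 − 8Q − 8Q = 0, i.e. Q = 177/8.
Back-substituting: q_X = (106 − 177/2)/4 = 35/8, q_Z = (116 − 177/2)/4 = 55/8, q_E = (132 − 177/2)/4 = 87/8.

6.88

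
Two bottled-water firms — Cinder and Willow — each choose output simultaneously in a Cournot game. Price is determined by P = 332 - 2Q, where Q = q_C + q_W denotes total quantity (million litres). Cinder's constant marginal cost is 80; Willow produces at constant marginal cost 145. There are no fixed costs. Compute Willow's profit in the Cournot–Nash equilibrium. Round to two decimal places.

826.89

Cinder's profit: π_C = (332 - 2Q)q_C - (80q_C). Setting ∂π_C/∂q_C = 0: 252 - 4q_C - 2(q_W) = 0.
Willow's first-order condition: 187 - 4q_W - 2(q_C) = 0.
So q_C = (252 - 2q_W)/4 and q_W = (187 - 2q_C)/4.
Solving the pair: q_C = 317/6, q_W = 61/3.
Price P = 332 - 2·(439/6) = 557/3.
Willow's profit: (557/3 - 145)·(61/3) = 826.8889.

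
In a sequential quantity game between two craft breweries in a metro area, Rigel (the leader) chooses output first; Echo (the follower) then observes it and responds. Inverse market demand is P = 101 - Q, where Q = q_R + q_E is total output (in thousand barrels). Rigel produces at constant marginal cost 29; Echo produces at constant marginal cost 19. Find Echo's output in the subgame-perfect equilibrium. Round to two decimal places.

25.50

Solve by backward induction. Given q_R, the follower Echo maximises π_E = (101 - q_R - q_E)q_E - 19q_E.
Setting the follower's marginal profit to zero, 82 - q_R - 2q_E = 0, i.e. q_E = (82 - q_R)/2.
Rigel substitutes q_E(q_R) into its own profit: π_R = q_R(101 - q_R - (82 - q_R)/2) - 29q_R = (60 - (1/2)q_R)q_R - 29q_R.
Leader FOC: 31 - q_R = 0, so q_R = 31.
Then q_E = (82 - 31)/2 = 51/2.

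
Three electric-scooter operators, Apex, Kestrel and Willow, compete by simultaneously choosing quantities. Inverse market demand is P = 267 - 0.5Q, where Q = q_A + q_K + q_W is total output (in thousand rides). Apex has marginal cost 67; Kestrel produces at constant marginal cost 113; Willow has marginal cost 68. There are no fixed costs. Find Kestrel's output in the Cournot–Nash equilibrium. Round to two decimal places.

31.50

Apex's profit: π_A = (267 - 0.5Q)q_A - (67q_A). Setting ∂π_A/∂q_A = 0: 200 - q_A - (1/2)(q_K + q_W) = 0.
Kestrel's first-order condition: 154 - q_K - (1/2)(q_A + q_W) = 0.
Willow's profit: π_W = (267 - 0.5Q)q_W - (68q_W). Setting ∂π_W/∂q_W = 0: 199 - q_W - (1/2)(q_A + q_K) = 0.
Adding the 3 first-order conditions: 553 − 2Q = 0, so Q = 553/2.
Back-substituting: q_A = (200 − 553/4)/(1/2) = 247/2, q_K = (154 − 553/4)/(1/2) = 63/2, q_W = (199 − 553/4)/(1/2) = 243/2.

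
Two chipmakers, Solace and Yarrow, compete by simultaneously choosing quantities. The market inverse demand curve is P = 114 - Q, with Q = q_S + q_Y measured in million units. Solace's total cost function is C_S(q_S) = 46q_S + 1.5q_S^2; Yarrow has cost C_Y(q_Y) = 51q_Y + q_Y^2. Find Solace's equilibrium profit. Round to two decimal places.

302.50

Solace's profit: π_S = (114 - Q)q_S - (46q_S + (3/2)q_S²). Setting ∂π_S/∂q_S = 0: 68 - 5q_S - (q_Y) = 0.
Yarrow's profit: π_Y = (114 - Q)q_Y - (51q_Y + q_Y²). Setting ∂π_Y/∂q_Y = 0: 63 - 4q_Y - (q_S) = 0.
So q_S = (68 - q_Y)/5 and q_Y = (63 - q_S)/4.
Solving the pair: q_S = 11, q_Y = 13.
Price P = 114 - 24 = 90.
Solace's profit: 90·11 - 46·11 - (3/2)·11² = 605/2.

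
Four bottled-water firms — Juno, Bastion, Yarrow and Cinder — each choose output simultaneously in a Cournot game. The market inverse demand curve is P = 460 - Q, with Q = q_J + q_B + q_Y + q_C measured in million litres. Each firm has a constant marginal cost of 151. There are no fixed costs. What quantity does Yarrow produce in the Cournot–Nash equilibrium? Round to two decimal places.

61.80

A representative firm's profit is π_i = q_i(460 - Q) - 151q_i.
First-order condition (treating rivals' output as given): 309 - 2q_i - Σ_{j≠i} q_j = 0.
With identical firms every q_j equals q_i, so Σ_{j≠i} q_j = 3q_i and 309 = 5q_i, giving q_i = 309/5.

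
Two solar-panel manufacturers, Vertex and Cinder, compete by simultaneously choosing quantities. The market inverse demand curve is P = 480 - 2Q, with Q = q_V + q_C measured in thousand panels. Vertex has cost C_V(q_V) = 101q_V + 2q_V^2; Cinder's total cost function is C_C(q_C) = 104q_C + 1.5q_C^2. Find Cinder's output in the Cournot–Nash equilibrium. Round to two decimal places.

Vertex's profit: π_V = (480 - 2Q)q_V - (101q_V + 2q_V²). Setting ∂π_V/∂q_V = 0: 379 - 8q_V - 2(q_C) = 0.
Cinder's profit: π_C = (480 - 2Q)q_C - (104q_C + (3/2)q_C²). Setting ∂π_C/∂q_C = 0: 376 - 7q_C - 2(q_V) = 0.
Rearranging gives the reaction functions q_V = (379 - 2q_C)/8 and q_C = (376 - 2q_V)/7.
Solving the pair: q_V = 1901/52, q_C = 1125/26.

43.27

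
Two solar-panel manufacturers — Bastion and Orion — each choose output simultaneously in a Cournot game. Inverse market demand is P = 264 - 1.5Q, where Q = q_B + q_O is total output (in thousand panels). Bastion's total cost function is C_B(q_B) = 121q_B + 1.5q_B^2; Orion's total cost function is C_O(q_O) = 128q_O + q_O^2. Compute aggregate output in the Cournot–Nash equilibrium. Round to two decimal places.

40.09

Bastion's profit: π_B = (264 - 1.5Q)q_B - (121q_B + (3/2)q_B²). Setting ∂π_B/∂q_B = 0: 143 - 6q_B - (3/2)(q_O) = 0.
Orion's first-order condition: 136 - 5q_O - (3/2)(q_B) = 0.
Rearranging gives the reaction functions q_B = (143 - (3/2)q_O)/6 and q_O = (136 - (3/2)q_B)/5.
Substituting one into the other gives q_B = 18.4144 and q_O = 802/37.
Total output Q = 18.4144 + 802/37 = 40.0901.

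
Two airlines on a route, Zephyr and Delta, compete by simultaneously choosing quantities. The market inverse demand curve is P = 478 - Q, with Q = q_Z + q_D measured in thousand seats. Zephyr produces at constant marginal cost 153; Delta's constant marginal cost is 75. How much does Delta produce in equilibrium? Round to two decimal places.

Zephyr's profit: π_Z = (478 - Q)q_Z - (153q_Z). Setting ∂π_Z/∂q_Z = 0: 325 - 2q_Z - (q_D) = 0.
Delta's first-order condition: 403 - 2q_D - (q_Z) = 0.
Rearranging gives the reaction functions q_Z = (325 - q_D)/2 and q_D = (403 - q_Z)/2.
Substituting one into the other gives q_Z = 247/3 and q_D = 481/3.

160.33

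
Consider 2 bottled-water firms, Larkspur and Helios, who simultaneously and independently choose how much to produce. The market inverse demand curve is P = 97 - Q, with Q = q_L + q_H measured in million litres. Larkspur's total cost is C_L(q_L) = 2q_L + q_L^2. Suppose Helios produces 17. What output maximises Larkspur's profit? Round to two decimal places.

With the rival's output fixed at 17, Larkspur's profit is π_L = (97 - 17 - q_L)q_L - (2q_L + q_L²) = (80 - q_L)q_L - (2q_L + q_L²).
∂π_L/∂q_L = 78 - 4q_L = 0, so q_L = 39/2.

19.50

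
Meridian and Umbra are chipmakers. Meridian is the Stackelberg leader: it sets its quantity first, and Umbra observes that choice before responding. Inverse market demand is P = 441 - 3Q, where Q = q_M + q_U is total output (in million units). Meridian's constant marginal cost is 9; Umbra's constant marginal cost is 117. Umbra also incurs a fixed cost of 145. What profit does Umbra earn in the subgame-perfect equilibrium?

The follower Umbra best-responds to any q_M: π_U = (441 - 3Q)q_U - 117q_U.
Follower FOC: 324 - 3q_M - 6q_U = 0, so q_U(q_M) = (324 - 3q_M)/6.
The leader anticipates this reaction. Substituting into P = 441 - 3Q gives P = 279 - (3/2)q_M, so π_M = (279 - (3/2)q_M)q_M - 9q_M.
The leader's first-order condition 270 - 3q_M = 0 yields q_M = 90.
Then q_U = (324 - 3·90)/6 = 9.
Price P = 441 - 3·99 = 144.
Umbra's profit: (144 - 117)·9 - 145 = 98.

98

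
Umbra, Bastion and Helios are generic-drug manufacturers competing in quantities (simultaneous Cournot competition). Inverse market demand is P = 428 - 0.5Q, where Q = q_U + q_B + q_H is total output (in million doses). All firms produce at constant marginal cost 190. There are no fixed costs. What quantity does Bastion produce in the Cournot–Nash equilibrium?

Each firm earns π_i = (428 - 0.5Q)q_i - 190q_i.
First-order condition (treating rivals' output as given): 238 - q_i - (1/2)·Σ_{j≠i} q_j = 0.
By symmetry each firm produces the same amount; substituting Σ_{j≠i} q_j = 2q_i yields q_i = 238/2 = 119.

119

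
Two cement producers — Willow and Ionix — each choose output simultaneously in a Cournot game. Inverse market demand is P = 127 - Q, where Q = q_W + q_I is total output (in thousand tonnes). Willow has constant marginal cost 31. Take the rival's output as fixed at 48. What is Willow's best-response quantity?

24

With the rival's output fixed at 48, Willow's profit is π_W = (127 - 48 - q_W)q_W - (31q_W) = (79 - q_W)q_W - (31q_W).
∂π_W/∂q_W = 48 - 2q_W = 0, so q_W = 24.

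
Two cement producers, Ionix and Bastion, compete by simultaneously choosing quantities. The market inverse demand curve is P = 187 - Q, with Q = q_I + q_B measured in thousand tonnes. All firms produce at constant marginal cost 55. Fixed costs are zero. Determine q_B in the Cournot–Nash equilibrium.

Each firm earns π_i = (187 - Q)q_i - 55q_i.
First-order condition (treating rivals' output as given): 132 - 2q_i - q_j = 0.
With identical firms every q_j equals q_i, so q_j = q_i and 132 = 3q_i, giving q_i = 44.

44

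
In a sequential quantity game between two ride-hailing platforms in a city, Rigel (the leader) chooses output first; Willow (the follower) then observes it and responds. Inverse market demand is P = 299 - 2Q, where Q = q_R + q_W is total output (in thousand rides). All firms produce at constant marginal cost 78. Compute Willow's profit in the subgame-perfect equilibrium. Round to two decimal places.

Solve by backward induction. Given q_R, the follower Willow maximises π_W = (299 - 2q_R - 2q_W)q_W - 78q_W.
Setting the follower's marginal profit to zero, 221 - 2q_R - 4q_W = 0, i.e. q_W = (221 - 2q_R)/4.
The leader anticipates this reaction. Substituting into P = 299 - 2Q gives P = 377/2 - q_R, so π_R = (377/2 - q_R)q_R - 78q_R.
Leader FOC: 221/2 - 2q_R = 0, so q_R = 221/4.
Then q_W = (221 - 2·(221/4))/4 = 221/8.
Price P = 299 - 2·(663/8) = 533/4.
Willow's profit: (533/4 - 78)·(221/8) = 1526.2813.

1526.28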